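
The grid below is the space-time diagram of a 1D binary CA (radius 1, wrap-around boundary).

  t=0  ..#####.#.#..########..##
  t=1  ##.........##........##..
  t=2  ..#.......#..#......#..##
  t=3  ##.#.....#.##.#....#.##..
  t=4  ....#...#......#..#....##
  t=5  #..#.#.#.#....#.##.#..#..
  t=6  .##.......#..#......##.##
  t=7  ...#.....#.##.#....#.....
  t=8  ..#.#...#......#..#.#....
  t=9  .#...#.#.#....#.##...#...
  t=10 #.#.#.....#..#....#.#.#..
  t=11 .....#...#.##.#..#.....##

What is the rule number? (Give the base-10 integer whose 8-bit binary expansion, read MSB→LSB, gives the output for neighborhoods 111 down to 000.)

18

  ### -> .   bit 7 = 0  t=0,i=3
  ##. -> .   bit 6 = 0  t=0,i=6
  #.# -> .   bit 5 = 0  t=0,i=7
  #.. -> #   bit 4 = 1  t=0,i=0
  .## -> .   bit 3 = 0  t=0,i=2
  .#. -> .   bit 2 = 0  t=0,i=8
  ..# -> #   bit 1 = 1  t=0,i=1
  ... -> .   bit 0 = 0  t=1,i=3
  bits 00010010 = 18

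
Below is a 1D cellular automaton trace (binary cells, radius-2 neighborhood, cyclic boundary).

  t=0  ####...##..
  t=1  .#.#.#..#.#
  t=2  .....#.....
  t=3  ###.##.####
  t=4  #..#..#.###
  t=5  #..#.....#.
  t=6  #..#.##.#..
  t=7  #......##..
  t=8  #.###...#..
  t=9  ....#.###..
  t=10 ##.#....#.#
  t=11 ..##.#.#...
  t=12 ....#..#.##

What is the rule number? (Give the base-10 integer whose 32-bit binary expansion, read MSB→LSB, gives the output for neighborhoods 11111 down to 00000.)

2619052053

  [31] ##### => #  t=3,i=0
  [30] ####. => .  t=0,i=2
  [29] ###.# => .  t=3,i=2
  [28] ###.. => #  t=0,i=3
  [27] ##.## => #  t=3,i=3
  [26] ##.#. => #  t=6,i=7
  [25] ##..# => .  t=0,i=9
  [24] ##... => .  t=0,i=4
  [23] #.### => .  t=3,i=7
  [22] #.##. => .  t=3,i=4
  [21] #.#.# => .  t=1,i=1
  [20] #.#.. => #  t=1,i=5
  [19] #..## => #  t=0,i=10
  [18] #..#. => .  t=1,i=7
  [17] #...# => #  t=0,i=5
  [16] #.... => #  t=2,i=7
  [15] .#### => #  t=0,i=1
  [14] .###. => .  t=8,i=3
  [13] .##.# => .  t=3,i=5
  [12] .##.. => #  t=0,i=8
  [11] .#.## => .  t=4,i=7
  [10] .#.#. => .  t=1,i=0
  [9] .#..# => .  t=1,i=6
  [8] .#... => .  t=2,i=6
  [7] ..### => .  t=0,i=0
  [6] ..##. => .  t=0,i=7
  [5] ..#.# => .  t=1,i=8
  [4] ..#.. => #  t=2,i=5
  [3] ...## => .  t=0,i=6
  [2] ...#. => #  t=2,i=4
  [1] ....# => .  t=2,i=3
  [0] ..... => #  t=2,i=0
  bits 10011100000110111001000000010101 = 2619052053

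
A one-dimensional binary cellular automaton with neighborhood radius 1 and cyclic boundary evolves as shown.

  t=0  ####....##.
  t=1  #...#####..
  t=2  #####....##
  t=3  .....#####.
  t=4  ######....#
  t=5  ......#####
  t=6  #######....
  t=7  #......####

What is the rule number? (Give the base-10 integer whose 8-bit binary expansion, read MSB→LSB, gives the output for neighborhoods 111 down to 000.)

31

  nb ###: next=.  (t=0,i=1, bit7=0)
  nb ##.: next=.  (t=0,i=3, bit6=0)
  nb #.#: next=.  (t=0,i=10, bit5=0)
  nb #..: next=#  (t=0,i=4, bit4=1)
  nb .##: next=#  (t=0,i=0, bit3=1)
  nb .#.: next=#  (t=1,i=0, bit2=1)
  nb ..#: next=#  (t=0,i=7, bit1=1)
  nb ...: next=#  (t=0,i=5, bit0=1)
  bits 00011111 = 31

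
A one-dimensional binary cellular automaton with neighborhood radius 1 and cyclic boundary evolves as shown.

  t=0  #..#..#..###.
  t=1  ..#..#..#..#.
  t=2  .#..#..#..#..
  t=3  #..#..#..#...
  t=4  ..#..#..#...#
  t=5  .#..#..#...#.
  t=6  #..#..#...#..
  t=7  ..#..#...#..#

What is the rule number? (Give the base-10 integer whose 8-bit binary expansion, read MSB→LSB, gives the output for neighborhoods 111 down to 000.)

  nb ###: next=.  (t=0,i=10, bit7=0)
  nb ##.: next=#  (t=0,i=11, bit6=1)
  nb #.#: next=.  (t=0,i=12, bit5=0)
  nb #..: next=.  (t=0,i=1, bit4=0)
  nb .##: next=.  (t=0,i=9, bit3=0)
  nb .#.: next=.  (t=0,i=0, bit2=0)
  nb ..#: next=#  (t=0,i=2, bit1=1)
  nb ...: next=.  (t=1,i=0, bit0=0)
  bits 01000010 = 66

66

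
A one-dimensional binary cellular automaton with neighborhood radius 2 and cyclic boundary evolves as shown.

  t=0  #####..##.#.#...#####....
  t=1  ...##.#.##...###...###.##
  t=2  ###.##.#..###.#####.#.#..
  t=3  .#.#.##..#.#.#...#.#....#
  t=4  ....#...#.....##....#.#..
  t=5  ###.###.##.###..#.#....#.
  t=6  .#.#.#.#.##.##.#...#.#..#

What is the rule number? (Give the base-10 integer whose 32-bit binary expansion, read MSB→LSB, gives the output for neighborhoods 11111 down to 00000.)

1561225499

  ##### -> .   bit 31 = 0  t=0,i=2
  ####. -> #   bit 30 = 1  t=0,i=3
  ###.# -> .   bit 29 = 0  t=1,i=21
  ###.. -> #   bit 28 = 1  t=0,i=4
  ##.## -> #   bit 27 = 1  t=1,i=22
  ##.#. -> #   bit 26 = 1  t=0,i=9
  ##..# -> .   bit 25 = 0  t=0,i=5
  ##... -> #   bit 24 = 1  t=0,i=21
  #.### -> .   bit 23 = 0  t=2,i=14
  #.##. -> .   bit 22 = 0  t=1,i=8
  #.#.# -> .   bit 21 = 0  t=0,i=10
  #.#.. -> .   bit 20 = 0  t=0,i=12
  #..## -> #   bit 19 = 1  t=0,i=6
  #..#. -> #   bit 18 = 1  t=3,i=8
  #...# -> #   bit 17 = 1  t=0,i=14
  #.... -> .   bit 16 = 0  t=0,i=22
  .#### -> .   bit 15 = 0  t=0,i=1
  .###. -> #   bit 14 = 1  t=1,i=14
  .##.# -> #   bit 13 = 1  t=0,i=8
  .##.. -> .   bit 12 = 0  t=1,i=9
  .#.## -> #   bit 11 = 1  t=1,i=7
  .#.#. -> .   bit 10 = 0  t=0,i=11
  .#..# -> .   bit 9 = 0  t=2,i=8
  .#... -> #   bit 8 = 1  t=0,i=13
  ..### -> .   bit 7 = 0  t=0,i=0
  ..##. -> .   bit 6 = 0  t=0,i=7
  ..#.# -> .   bit 5 = 0  t=3,i=9
  ..#.. -> #   bit 4 = 1  t=4,i=4
  ...## -> #   bit 3 = 1  t=0,i=15
  ...#. -> .   bit 2 = 0  t=3,i=16
  ....# -> #   bit 1 = 1  t=0,i=23
  ..... -> #   bit 0 = 1  t=4,i=0
  bits 01011101000011100110100100011011 = 1561225499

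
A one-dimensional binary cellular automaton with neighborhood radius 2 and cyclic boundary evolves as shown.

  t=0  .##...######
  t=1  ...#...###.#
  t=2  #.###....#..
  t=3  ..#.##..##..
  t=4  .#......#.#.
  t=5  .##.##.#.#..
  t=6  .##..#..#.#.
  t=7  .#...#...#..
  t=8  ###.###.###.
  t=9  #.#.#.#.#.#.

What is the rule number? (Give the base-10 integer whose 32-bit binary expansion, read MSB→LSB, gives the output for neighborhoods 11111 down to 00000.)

  nb #####: next=#  (t=0,i=8, bit31=1)
  nb ####.: next=.  (t=0,i=10, bit30=0)
  nb ###.#: next=#  (t=0,i=11, bit29=1)
  nb ###..: next=#  (t=2,i=4, bit28=1)
  nb ##.##: next=.  (t=0,i=0, bit27=0)
  nb ##.#.: next=.  (t=1,i=10, bit26=0)
  nb ##..#: next=.  (t=3,i=6, bit25=0)
  nb ##...: next=#  (t=0,i=3, bit24=1)
  nb #.###: next=#  (t=2,i=2, bit23=1)
  nb #.##.: next=.  (t=0,i=1, bit22=0)
  nb #.#.#: next=.  (t=5,i=7, bit21=0)
  nb #.#..: next=.  (t=1,i=11, bit20=0)
  nb #..##: next=.  (t=3,i=7, bit19=0)
  nb #..#.: next=.  (t=2,i=11, bit18=0)
  nb #...#: next=.  (t=0,i=4, bit17=0)
  nb #....: next=.  (t=2,i=6, bit16=0)
  nb .####: next=#  (t=0,i=7, bit15=1)
  nb .###.: next=.  (t=1,i=8, bit14=0)
  nb .##.#: next=#  (t=5,i=2, bit13=1)
  nb .##..: next=.  (t=0,i=2, bit12=0)
  nb .#.##: next=.  (t=2,i=1, bit11=0)
  nb .#.#.: next=#  (t=4,i=9, bit10=1)
  nb .#..#: next=.  (t=2,i=10, bit9=0)
  nb .#...: next=#  (t=1,i=0, bit8=1)
  nb ..###: next=.  (t=0,i=6, bit7=0)
  nb ..##.: next=#  (t=3,i=8, bit6=1)
  nb ..#.#: next=.  (t=2,i=0, bit5=0)
  nb ..#..: next=#  (t=1,i=3, bit4=1)
  nb ...##: next=.  (t=0,i=5, bit3=0)
  nb ...#.: next=#  (t=1,i=2, bit2=1)
  nb ....#: next=.  (t=2,i=7, bit1=0)
  nb .....: next=#  (t=4,i=4, bit0=1)
  bits 10110001100000001010010101010101 = 2977998165

2977998165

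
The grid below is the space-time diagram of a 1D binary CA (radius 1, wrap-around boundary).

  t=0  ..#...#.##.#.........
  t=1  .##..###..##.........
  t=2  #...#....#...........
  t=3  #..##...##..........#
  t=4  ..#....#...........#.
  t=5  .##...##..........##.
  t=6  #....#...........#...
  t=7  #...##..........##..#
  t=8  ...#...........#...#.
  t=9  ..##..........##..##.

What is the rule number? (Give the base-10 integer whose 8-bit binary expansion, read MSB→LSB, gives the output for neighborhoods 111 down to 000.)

38

  nb ###: next=.  (t=1,i=6, bit7=0)
  nb ##.: next=.  (t=0,i=9, bit6=0)
  nb #.#: next=#  (t=0,i=7, bit5=1)
  nb #..: next=.  (t=0,i=3, bit4=0)
  nb .##: next=.  (t=0,i=8, bit3=0)
  nb .#.: next=#  (t=0,i=2, bit2=1)
  nb ..#: next=#  (t=0,i=1, bit1=1)
  nb ...: next=.  (t=0,i=0, bit0=0)
  bits 00100110 = 38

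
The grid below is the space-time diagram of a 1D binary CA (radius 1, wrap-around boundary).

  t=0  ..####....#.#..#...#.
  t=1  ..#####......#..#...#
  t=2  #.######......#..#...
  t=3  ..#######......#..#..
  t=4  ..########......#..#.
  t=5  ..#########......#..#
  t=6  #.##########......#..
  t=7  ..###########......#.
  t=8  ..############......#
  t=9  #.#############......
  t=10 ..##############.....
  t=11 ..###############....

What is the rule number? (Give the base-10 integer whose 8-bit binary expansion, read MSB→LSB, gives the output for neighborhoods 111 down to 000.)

216

  ### -> #   bit 7 = 1  t=0,i=3
  ##. -> #   bit 6 = 1  t=0,i=5
  #.# -> .   bit 5 = 0  t=0,i=11
  #.. -> #   bit 4 = 1  t=0,i=6
  .## -> #   bit 3 = 1  t=0,i=2
  .#. -> .   bit 2 = 0  t=0,i=10
  ..# -> .   bit 1 = 0  t=0,i=1
  ... -> .   bit 0 = 0  t=0,i=0
  bits 11011000 = 216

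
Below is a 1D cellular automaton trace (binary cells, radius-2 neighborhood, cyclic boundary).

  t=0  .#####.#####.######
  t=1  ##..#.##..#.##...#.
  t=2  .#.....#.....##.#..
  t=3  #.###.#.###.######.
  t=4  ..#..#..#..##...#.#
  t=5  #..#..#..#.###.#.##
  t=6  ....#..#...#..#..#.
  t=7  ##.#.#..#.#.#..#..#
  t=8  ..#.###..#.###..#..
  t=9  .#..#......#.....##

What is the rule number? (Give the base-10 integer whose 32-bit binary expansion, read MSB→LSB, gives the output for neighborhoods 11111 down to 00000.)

1301362509

  nb #####: next=.  (t=0,i=3, bit31=0)
  nb ####.: next=#  (t=0,i=4, bit30=1)
  nb ###.#: next=.  (t=0,i=5, bit29=0)
  nb ###..: next=.  (t=5,i=0, bit28=0)
  nb ##.##: next=#  (t=0,i=0, bit27=1)
  nb ##.#.: next=#  (t=2,i=15, bit26=1)
  nb ##..#: next=.  (t=1,i=2, bit25=0)
  nb ##...: next=#  (t=1,i=14, bit24=1)
  nb #.###: next=#  (t=0,i=1, bit23=1)
  nb #.##.: next=.  (t=1,i=0, bit22=0)
  nb #.#.#: next=.  (t=3,i=0, bit21=0)
  nb #.#..: next=#  (t=2,i=16, bit20=1)
  nb #..##: next=.  (t=4,i=10, bit19=0)
  nb #..#.: next=.  (t=1,i=3, bit18=0)
  nb #...#: next=.  (t=1,i=15, bit17=0)
  nb #....: next=#  (t=2,i=3, bit16=1)
  nb .####: next=.  (t=0,i=2, bit15=0)
  nb .###.: next=.  (t=3,i=3, bit14=0)
  nb .##.#: next=#  (t=2,i=14, bit13=1)
  nb .##..: next=#  (t=1,i=1, bit12=1)
  nb .#.##: next=.  (t=1,i=5, bit11=0)
  nb .#.#.: next=#  (t=4,i=17, bit10=1)
  nb .#..#: next=#  (t=4,i=0, bit9=1)
  nb .#...: next=#  (t=2,i=2, bit8=1)
  nb ..###: next=.  (t=7,i=18, bit7=0)
  nb ..##.: next=#  (t=2,i=13, bit6=1)
  nb ..#.#: next=.  (t=1,i=4, bit5=0)
  nb ..#..: next=.  (t=2,i=1, bit4=0)
  nb ...##: next=#  (t=2,i=12, bit3=1)
  nb ...#.: next=#  (t=1,i=16, bit2=1)
  nb ....#: next=.  (t=2,i=5, bit1=0)
  nb .....: next=#  (t=2,i=4, bit0=1)
  bits 01001101100100010011011101001101 = 1301362509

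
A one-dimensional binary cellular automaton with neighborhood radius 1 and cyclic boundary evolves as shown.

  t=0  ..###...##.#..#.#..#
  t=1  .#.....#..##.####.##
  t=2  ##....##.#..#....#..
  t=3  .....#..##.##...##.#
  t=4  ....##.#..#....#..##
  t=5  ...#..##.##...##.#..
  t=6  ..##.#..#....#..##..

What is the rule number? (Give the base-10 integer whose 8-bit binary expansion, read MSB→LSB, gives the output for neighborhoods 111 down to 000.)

  ### -> .   bit 7 = 0  t=0,i=3
  ##. -> .   bit 6 = 0  t=0,i=4
  #.# -> #   bit 5 = 1  t=0,i=10
  #.. -> .   bit 4 = 0  t=0,i=0
  .## -> .   bit 3 = 0  t=0,i=2
  .#. -> #   bit 2 = 1  t=0,i=11
  ..# -> #   bit 1 = 1  t=0,i=1
  ... -> .   bit 0 = 0  t=0,i=6
  bits 00100110 = 38

38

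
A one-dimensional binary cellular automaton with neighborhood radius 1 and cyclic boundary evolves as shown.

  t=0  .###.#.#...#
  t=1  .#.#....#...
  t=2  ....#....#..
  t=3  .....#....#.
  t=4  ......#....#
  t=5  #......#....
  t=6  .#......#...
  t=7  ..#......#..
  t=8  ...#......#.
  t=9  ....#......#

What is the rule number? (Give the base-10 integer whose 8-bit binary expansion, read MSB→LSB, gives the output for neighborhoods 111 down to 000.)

88

  ### -> .   bit 7 = 0  t=0,i=2
  ##. -> #   bit 6 = 1  t=0,i=3
  #.# -> .   bit 5 = 0  t=0,i=0
  #.. -> #   bit 4 = 1  t=0,i=8
  .## -> #   bit 3 = 1  t=0,i=1
  .#. -> .   bit 2 = 0  t=0,i=5
  ..# -> .   bit 1 = 0  t=0,i=10
  ... -> .   bit 0 = 0  t=0,i=9
  bits 01011000 = 88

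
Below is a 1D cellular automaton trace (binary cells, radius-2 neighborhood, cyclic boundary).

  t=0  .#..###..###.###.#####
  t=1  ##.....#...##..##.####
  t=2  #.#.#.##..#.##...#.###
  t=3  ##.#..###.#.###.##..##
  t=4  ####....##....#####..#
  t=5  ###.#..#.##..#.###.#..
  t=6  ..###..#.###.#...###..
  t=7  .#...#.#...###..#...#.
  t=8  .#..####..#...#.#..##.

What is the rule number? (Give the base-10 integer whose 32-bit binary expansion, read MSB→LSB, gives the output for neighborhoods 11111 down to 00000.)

4015035453

  #####|#  b31=1 t=0,i=19
  ####.|#  b30=1 t=0,i=20
  ###.#|#  b29=1 t=0,i=11
  ###..|.  b28=0 t=0,i=6
  ##.##|#  b27=1 t=0,i=12
  ##.#.|#  b26=1 t=0,i=0
  ##..#|#  b25=1 t=0,i=7
  ##...|#  b24=1 t=1,i=2
  #.###|.  b23=0 t=0,i=13
  #.##.|#  b22=1 t=2,i=6
  #.#.#|.  b21=0 t=2,i=2
  #.#..|#  b20=1 t=0,i=1
  #..##|.  b19=0 t=0,i=3
  #..#.|.  b18=0 t=2,i=9
  #...#|.  b17=0 t=1,i=9
  #....|.  b16=0 t=1,i=3
  .####|#  b15=1 t=0,i=18
  .###.|.  b14=0 t=0,i=5
  .##.#|.  b13=0 t=1,i=16
  .##..|#  b12=1 t=1,i=12
  .#.##|.  b11=0 t=2,i=5
  .#.#.|#  b10=1 t=2,i=3
  .#..#|.  b9=0 t=0,i=2
  .#...|.  b8=0 t=1,i=8
  ..###|.  b7=0 t=0,i=4
  ..##.|.  b6=0 t=1,i=11
  ..#.#|#  b5=1 t=2,i=10
  ..#..|#  b4=1 t=1,i=7
  ...##|#  b3=1 t=1,i=10
  ...#.|#  b2=1 t=1,i=6
  ....#|.  b1=0 t=1,i=5
  .....|#  b0=1 t=1,i=4
  bits 11101111010100001001010000111101 = 4015035453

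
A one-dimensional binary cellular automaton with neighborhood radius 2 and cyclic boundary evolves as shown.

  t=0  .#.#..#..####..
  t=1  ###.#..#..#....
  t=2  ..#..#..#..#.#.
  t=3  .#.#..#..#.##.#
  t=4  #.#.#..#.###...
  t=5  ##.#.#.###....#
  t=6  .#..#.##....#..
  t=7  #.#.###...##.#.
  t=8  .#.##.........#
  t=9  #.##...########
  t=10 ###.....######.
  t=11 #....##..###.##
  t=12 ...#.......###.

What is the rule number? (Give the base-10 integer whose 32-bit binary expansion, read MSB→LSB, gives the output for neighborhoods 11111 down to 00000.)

  nb #####: next=#  (t=9,i=9, bit31=1)
  nb ####.: next=.  (t=0,i=11, bit30=0)
  nb ###.#: next=#  (t=1,i=2, bit29=1)
  nb ###..: next=.  (t=0,i=12, bit28=0)
  nb ##.##: next=#  (t=9,i=1, bit27=1)
  nb ##.#.: next=.  (t=1,i=3, bit26=0)
  nb ##..#: next=.  (t=11,i=7, bit25=0)
  nb ##...: next=.  (t=0,i=13, bit24=0)
  nb #.###: next=#  (t=4,i=9, bit23=1)
  nb #.##.: next=#  (t=3,i=11, bit22=1)
  nb #.#.#: next=.  (t=3,i=1, bit21=0)
  nb #.#..: next=.  (t=0,i=3, bit20=0)
  nb #..##: next=.  (t=0,i=8, bit19=0)
  nb #..#.: next=.  (t=0,i=5, bit18=0)
  nb #...#: next=.  (t=0,i=14, bit17=0)
  nb #....: next=.  (t=1,i=12, bit16=0)
  nb .####: next=#  (t=0,i=10, bit15=1)
  nb .###.: next=.  (t=1,i=1, bit14=0)
  nb .##.#: next=.  (t=3,i=12, bit13=0)
  nb .##..: next=.  (t=6,i=7, bit12=0)
  nb .#.##: next=#  (t=3,i=10, bit11=1)
  nb .#.#.: next=#  (t=0,i=2, bit10=1)
  nb .#..#: next=#  (t=0,i=4, bit9=1)
  nb .#...: next=#  (t=1,i=11, bit8=1)
  nb ..###: next=.  (t=0,i=9, bit7=0)
  nb ..##.: next=.  (t=7,i=10, bit6=0)
  nb ..#.#: next=#  (t=0,i=1, bit5=1)
  nb ..#..: next=.  (t=0,i=6, bit4=0)
  nb ...##: next=.  (t=1,i=14, bit3=0)
  nb ...#.: next=#  (t=0,i=0, bit2=1)
  nb ....#: next=#  (t=1,i=13, bit1=1)
  nb .....: next=#  (t=8,i=7, bit0=1)
  bits 10101000110000001000111100100111 = 2831191847

2831191847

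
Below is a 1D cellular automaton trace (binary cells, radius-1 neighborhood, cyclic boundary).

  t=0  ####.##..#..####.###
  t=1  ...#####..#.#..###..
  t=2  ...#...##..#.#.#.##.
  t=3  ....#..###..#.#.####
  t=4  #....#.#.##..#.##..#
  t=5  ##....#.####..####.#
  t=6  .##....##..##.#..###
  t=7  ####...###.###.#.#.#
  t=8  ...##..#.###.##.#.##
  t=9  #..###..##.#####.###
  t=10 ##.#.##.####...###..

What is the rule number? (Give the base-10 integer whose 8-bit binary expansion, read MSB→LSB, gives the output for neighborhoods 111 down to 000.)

  nb ###: next=.  (t=0,i=0, bit7=0)
  nb ##.: next=#  (t=0,i=3, bit6=1)
  nb #.#: next=#  (t=0,i=4, bit5=1)
  nb #..: next=#  (t=0,i=7, bit4=1)
  nb .##: next=#  (t=0,i=5, bit3=1)
  nb .#.: next=.  (t=0,i=9, bit2=0)
  nb ..#: next=.  (t=0,i=8, bit1=0)
  nb ...: next=.  (t=1,i=0, bit0=0)
  bits 01111000 = 120

120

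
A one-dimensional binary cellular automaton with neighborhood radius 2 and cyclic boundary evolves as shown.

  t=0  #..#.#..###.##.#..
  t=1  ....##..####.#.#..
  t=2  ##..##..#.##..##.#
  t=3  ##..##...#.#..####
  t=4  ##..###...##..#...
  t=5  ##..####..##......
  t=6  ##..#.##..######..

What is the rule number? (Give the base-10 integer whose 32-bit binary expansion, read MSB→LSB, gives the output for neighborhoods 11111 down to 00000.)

2039577793

  #####|.  b31=0 t=3,i=16
  ####.|#  b30=1 t=1,i=10
  ###.#|#  b29=1 t=0,i=10
  ###..|#  b28=1 t=2,i=1
  ##.##|#  b27=1 t=0,i=11
  ##.#.|.  b26=0 t=0,i=14
  ##..#|.  b25=0 t=1,i=6
  ##...|#  b24=1 t=3,i=6
  #.###|#  b23=1 t=2,i=17
  #.##.|.  b22=0 t=0,i=12
  #.#.#|.  b21=0 t=1,i=13
  #.#..|#  b20=1 t=0,i=5
  #..##|.  b19=0 t=0,i=7
  #..#.|.  b18=0 t=0,i=2
  #...#|.  b17=0 t=3,i=7
  #....|#  b16=1 t=1,i=17
  .####|.  b15=0 t=1,i=9
  .###.|#  b14=1 t=0,i=9
  .##.#|#  b13=1 t=0,i=13
  .##..|#  b12=1 t=1,i=5
  .#.##|#  b11=1 t=2,i=9
  .#.#.|#  b10=1 t=0,i=4
  .#..#|.  b9=0 t=0,i=1
  .#...|.  b8=0 t=1,i=16
  ..###|#  b7=1 t=0,i=8
  ..##.|#  b6=1 t=1,i=4
  ..#.#|.  b5=0 t=0,i=3
  ..#..|.  b4=0 t=0,i=0
  ...##|.  b3=0 t=1,i=3
  ...#.|.  b2=0 t=3,i=8
  ....#|.  b1=0 t=1,i=2
  .....|#  b0=1 t=1,i=0
  bits 01111001100100010111110011000001 = 2039577793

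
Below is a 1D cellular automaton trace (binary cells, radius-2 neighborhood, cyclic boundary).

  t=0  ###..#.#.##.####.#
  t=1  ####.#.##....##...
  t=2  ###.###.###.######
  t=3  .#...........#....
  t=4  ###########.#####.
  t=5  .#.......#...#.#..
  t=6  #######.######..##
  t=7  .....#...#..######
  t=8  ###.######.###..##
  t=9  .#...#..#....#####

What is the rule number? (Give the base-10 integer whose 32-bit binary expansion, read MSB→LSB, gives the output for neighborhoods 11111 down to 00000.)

1462475261

  nb #####: next=.  (t=2,i=0, bit31=0)
  nb ####.: next=#  (t=0,i=1, bit30=1)
  nb ###.#: next=.  (t=0,i=15, bit29=0)
  nb ###..: next=#  (t=0,i=2, bit28=1)
  nb ##.##: next=.  (t=0,i=11, bit27=0)
  nb ##.#.: next=#  (t=1,i=4, bit26=1)
  nb ##..#: next=#  (t=0,i=3, bit25=1)
  nb ##...: next=#  (t=1,i=9, bit24=1)
  nb #.###: next=.  (t=0,i=12, bit23=0)
  nb #.##.: next=.  (t=0,i=9, bit22=0)
  nb #.#.#: next=#  (t=0,i=7, bit21=1)
  nb #.#..: next=.  (t=5,i=15, bit20=0)
  nb #..##: next=#  (t=6,i=15, bit19=1)
  nb #..#.: next=.  (t=0,i=4, bit18=0)
  nb #...#: next=#  (t=1,i=16, bit17=1)
  nb #....: next=#  (t=1,i=10, bit16=1)
  nb .####: next=#  (t=0,i=0, bit15=1)
  nb .###.: next=.  (t=2,i=5, bit14=0)
  nb .##.#: next=.  (t=0,i=10, bit13=0)
  nb .##..: next=#  (t=1,i=8, bit12=1)
  nb .#.##: next=#  (t=0,i=8, bit11=1)
  nb .#.#.: next=.  (t=0,i=6, bit10=0)
  nb .#..#: next=.  (t=7,i=10, bit9=0)
  nb .#...: next=#  (t=3,i=2, bit8=1)
  nb ..###: next=#  (t=1,i=0, bit7=1)
  nb ..##.: next=#  (t=1,i=13, bit6=1)
  nb ..#.#: next=#  (t=0,i=5, bit5=1)
  nb ..#..: next=#  (t=3,i=1, bit4=1)
  nb ...##: next=#  (t=1,i=12, bit3=1)
  nb ...#.: next=#  (t=3,i=0, bit2=1)
  nb ....#: next=.  (t=1,i=11, bit1=0)
  nb .....: next=#  (t=3,i=4, bit0=1)
  bits 01010111001010111001100111111101 = 1462475261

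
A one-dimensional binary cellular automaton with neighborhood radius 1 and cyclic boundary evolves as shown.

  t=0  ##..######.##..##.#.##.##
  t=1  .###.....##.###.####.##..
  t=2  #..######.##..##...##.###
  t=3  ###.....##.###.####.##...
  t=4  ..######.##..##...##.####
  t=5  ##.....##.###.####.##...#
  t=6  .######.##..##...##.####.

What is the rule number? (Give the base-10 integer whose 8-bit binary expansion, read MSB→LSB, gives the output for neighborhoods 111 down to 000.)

119

  nb ###: next=.  (t=0,i=0, bit7=0)
  nb ##.: next=#  (t=0,i=1, bit6=1)
  nb #.#: next=#  (t=0,i=10, bit5=1)
  nb #..: next=#  (t=0,i=2, bit4=1)
  nb .##: next=.  (t=0,i=4, bit3=0)
  nb .#.: next=#  (t=0,i=18, bit2=1)
  nb ..#: next=#  (t=0,i=3, bit1=1)
  nb ...: next=#  (t=1,i=5, bit0=1)
  bits 01110111 = 119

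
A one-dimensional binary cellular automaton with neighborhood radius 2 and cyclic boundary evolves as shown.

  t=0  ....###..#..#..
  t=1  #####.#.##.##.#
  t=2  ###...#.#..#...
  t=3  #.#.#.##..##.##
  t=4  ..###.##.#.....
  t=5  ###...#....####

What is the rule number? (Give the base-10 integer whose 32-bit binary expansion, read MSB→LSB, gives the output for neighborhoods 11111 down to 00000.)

  ##### -> #   bit 31 = 1  t=1,i=1
  ####. -> .   bit 30 = 0  t=1,i=3
  ###.# -> .   bit 29 = 0  t=1,i=4
  ###.. -> #   bit 28 = 1  t=0,i=6
  ##.## -> .   bit 27 = 0  t=1,i=10
  ##.#. -> .   bit 26 = 0  t=1,i=5
  ##..# -> .   bit 25 = 0  t=0,i=7
  ##... -> .   bit 24 = 0  t=2,i=3
  #.### -> .   bit 23 = 0  t=1,i=14
  #.##. -> #   bit 22 = 1  t=1,i=8
  #.#.# -> #   bit 21 = 1  t=1,i=6
  #.#.. -> .   bit 20 = 0  t=2,i=8
  #..## -> #   bit 19 = 1  t=3,i=9
  #..#. -> #   bit 18 = 1  t=0,i=8
  #...# -> #   bit 17 = 1  t=2,i=4
  #.... -> #   bit 16 = 1  t=0,i=14
  .#### -> #   bit 15 = 1  t=1,i=0
  .###. -> .   bit 14 = 0  t=0,i=5
  .##.# -> .   bit 13 = 0  t=1,i=9
  .##.. -> #   bit 12 = 1  t=3,i=7
  .#.## -> .   bit 11 = 0  t=1,i=7
  .#.#. -> #   bit 10 = 1  t=2,i=7
  .#..# -> .   bit 9 = 0  t=0,i=10
  .#... -> .   bit 8 = 0  t=0,i=13
  ..### -> #   bit 7 = 1  t=0,i=4
  ..##. -> .   bit 6 = 0  t=3,i=10
  ..#.# -> #   bit 5 = 1  t=2,i=6
  ..#.. -> #   bit 4 = 1  t=0,i=9
  ...## -> #   bit 3 = 1  t=0,i=3
  ...#. -> .   bit 2 = 0  t=2,i=5
  ....# -> #   bit 1 = 1  t=0,i=2
  ..... -> #   bit 0 = 1  t=0,i=0
  bits 10010000011011111001010010111011 = 2423231675

2423231675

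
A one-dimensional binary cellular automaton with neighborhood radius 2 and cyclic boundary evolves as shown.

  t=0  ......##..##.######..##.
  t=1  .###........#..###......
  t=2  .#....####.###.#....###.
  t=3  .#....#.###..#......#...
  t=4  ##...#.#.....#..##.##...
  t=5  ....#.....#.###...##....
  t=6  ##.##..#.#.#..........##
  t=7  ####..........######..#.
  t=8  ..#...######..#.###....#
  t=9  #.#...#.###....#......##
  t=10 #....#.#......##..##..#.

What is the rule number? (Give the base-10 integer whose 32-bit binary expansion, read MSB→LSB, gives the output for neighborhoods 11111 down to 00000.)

  ##### -> #   bit 31 = 1  t=0,i=15
  ####. -> #   bit 30 = 1  t=0,i=17
  ###.# -> #   bit 29 = 1  t=2,i=9
  ###.. -> .   bit 28 = 0  t=0,i=18
  ##.## -> #   bit 27 = 1  t=0,i=12
  ##.#. -> .   bit 26 = 0  t=2,i=14
  ##..# -> .   bit 25 = 0  t=0,i=8
  ##... -> .   bit 24 = 0  t=0,i=23
  #.### -> .   bit 23 = 0  t=0,i=13
  #.##. -> #   bit 22 = 1  t=4,i=19
  #.#.# -> .   bit 21 = 0  t=6,i=9
  #.#.. -> .   bit 20 = 0  t=2,i=15
  #..## -> .   bit 19 = 0  t=0,i=9
  #..#. -> .   bit 18 = 0  t=2,i=0
  #...# -> .   bit 17 = 0  t=4,i=3
  #.... -> .   bit 16 = 0  t=0,i=0
  .#### -> .   bit 15 = 0  t=0,i=14
  .###. -> .   bit 14 = 0  t=1,i=2
  .##.# -> .   bit 13 = 0  t=0,i=11
  .##.. -> .   bit 12 = 0  t=0,i=7
  .#.## -> #   bit 11 = 1  t=3,i=7
  .#.#. -> .   bit 10 = 0  t=4,i=6
  .#..# -> #   bit 9 = 1  t=1,i=13
  .#... -> .   bit 8 = 0  t=2,i=2
  ..### -> #   bit 7 = 1  t=1,i=1
  ..##. -> .   bit 6 = 0  t=0,i=6
  ..#.# -> .   bit 5 = 0  t=3,i=6
  ..#.. -> #   bit 4 = 1  t=1,i=12
  ...## -> .   bit 3 = 0  t=0,i=5
  ...#. -> #   bit 2 = 1  t=1,i=11
  ....# -> .   bit 1 = 0  t=0,i=4
  ..... -> #   bit 0 = 1  t=0,i=1
  bits 11101000010000000000101010010101 = 3896511125

3896511125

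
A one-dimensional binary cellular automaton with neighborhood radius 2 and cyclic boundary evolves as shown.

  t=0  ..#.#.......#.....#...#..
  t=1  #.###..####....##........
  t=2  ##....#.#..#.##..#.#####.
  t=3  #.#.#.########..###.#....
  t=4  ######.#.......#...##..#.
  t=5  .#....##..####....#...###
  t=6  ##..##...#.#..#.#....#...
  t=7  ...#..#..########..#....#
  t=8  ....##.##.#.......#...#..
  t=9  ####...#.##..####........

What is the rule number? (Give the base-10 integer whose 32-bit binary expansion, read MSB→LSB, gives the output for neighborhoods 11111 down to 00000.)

92048939

  ##### -> .   bit 31 = 0  t=2,i=21
  ####. -> .   bit 30 = 0  t=1,i=9
  ###.# -> .   bit 29 = 0  t=2,i=23
  ###.. -> .   bit 28 = 0  t=1,i=4
  ##.## -> .   bit 27 = 0  t=2,i=24
  ##.#. -> #   bit 26 = 1  t=3,i=19
  ##..# -> .   bit 25 = 0  t=1,i=5
  ##... -> #   bit 24 = 1  t=1,i=11
  #.### -> .   bit 23 = 0  t=1,i=2
  #.##. -> #   bit 22 = 1  t=2,i=0
  #.#.# -> #   bit 21 = 1  t=3,i=2
  #.#.. -> #   bit 20 = 1  t=0,i=4
  #..## -> #   bit 19 = 1  t=1,i=6
  #..#. -> #   bit 18 = 1  t=2,i=10
  #...# -> .   bit 17 = 0  t=0,i=20
  #.... -> .   bit 16 = 0  t=0,i=6
  .#### -> #   bit 15 = 1  t=1,i=8
  .###. -> .   bit 14 = 0  t=1,i=3
  .##.# -> .   bit 13 = 0  t=8,i=5
  .##.. -> .   bit 12 = 0  t=1,i=16
  .#.## -> #   bit 11 = 1  t=1,i=1
  .#.#. -> #   bit 10 = 1  t=0,i=3
  .#..# -> #   bit 9 = 1  t=2,i=9
  .#... -> .   bit 8 = 0  t=0,i=5
  ..### -> .   bit 7 = 0  t=1,i=7
  ..##. -> .   bit 6 = 0  t=1,i=15
  ..#.# -> #   bit 5 = 1  t=0,i=2
  ..#.. -> .   bit 4 = 0  t=0,i=12
  ...## -> #   bit 3 = 1  t=1,i=14
  ...#. -> .   bit 2 = 0  t=0,i=1
  ....# -> #   bit 1 = 1  t=0,i=0
  ..... -> #   bit 0 = 1  t=0,i=7
  bits 00000101011111001000111000101011 = 92048939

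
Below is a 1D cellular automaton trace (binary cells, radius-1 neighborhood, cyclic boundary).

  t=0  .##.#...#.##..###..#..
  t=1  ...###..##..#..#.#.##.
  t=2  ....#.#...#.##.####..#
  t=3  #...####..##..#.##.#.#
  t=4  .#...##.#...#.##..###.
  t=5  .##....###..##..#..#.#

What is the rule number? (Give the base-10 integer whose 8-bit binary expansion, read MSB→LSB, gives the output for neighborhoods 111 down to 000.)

180

  ### -> #   bit 7 = 1  t=0,i=15
  ##. -> .   bit 6 = 0  t=0,i=2
  #.# -> #   bit 5 = 1  t=0,i=3
  #.. -> #   bit 4 = 1  t=0,i=5
  .## -> .   bit 3 = 0  t=0,i=1
  .#. -> #   bit 2 = 1  t=0,i=4
  ..# -> .   bit 1 = 0  t=0,i=0
  ... -> .   bit 0 = 0  t=0,i=6
  bits 10110100 = 180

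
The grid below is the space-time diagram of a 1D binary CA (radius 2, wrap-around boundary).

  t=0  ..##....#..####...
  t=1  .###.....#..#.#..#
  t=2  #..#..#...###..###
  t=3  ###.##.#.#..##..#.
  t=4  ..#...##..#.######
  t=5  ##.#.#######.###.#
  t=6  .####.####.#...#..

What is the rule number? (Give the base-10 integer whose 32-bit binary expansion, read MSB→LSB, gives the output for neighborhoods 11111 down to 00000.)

  #####|#  b31=1 t=4,i=14
  ####.|.  b30=0 t=0,i=13
  ###.#|#  b29=1 t=3,i=2
  ###..|#  b28=1 t=0,i=14
  ##.##|.  b27=0 t=3,i=3
  ##.#.|#  b26=1 t=3,i=6
  ##..#|#  b25=1 t=2,i=1
  ##...|.  b24=0 t=0,i=4
  #.###|.  b23=0 t=1,i=1
  #.##.|.  b22=0 t=3,i=4
  #.#.#|#  b21=1 t=3,i=7
  #.#..|.  b20=0 t=1,i=14
  #..##|.  b19=0 t=0,i=10
  #..#.|#  b18=1 t=1,i=11
  #...#|.  b17=0 t=2,i=8
  #....|.  b16=0 t=0,i=5
  .####|#  b15=1 t=0,i=12
  .###.|.  b14=0 t=1,i=2
  .##.#|.  b13=0 t=3,i=5
  .##..|#  b12=1 t=0,i=3
  .#.##|#  b11=1 t=1,i=0
  .#.#.|.  b10=0 t=1,i=13
  .#..#|#  b9=1 t=0,i=9
  .#...|#  b8=1 t=2,i=7
  ..###|.  b7=0 t=0,i=11
  ..##.|#  b6=1 t=0,i=2
  ..#.#|#  b5=1 t=1,i=12
  ..#..|.  b4=0 t=0,i=8
  ...##|#  b3=1 t=0,i=1
  ...#.|.  b2=0 t=0,i=7
  ....#|.  b1=0 t=0,i=0
  .....|#  b0=1 t=0,i=17
  bits 10110110001001001001101101101001 = 3055852393

3055852393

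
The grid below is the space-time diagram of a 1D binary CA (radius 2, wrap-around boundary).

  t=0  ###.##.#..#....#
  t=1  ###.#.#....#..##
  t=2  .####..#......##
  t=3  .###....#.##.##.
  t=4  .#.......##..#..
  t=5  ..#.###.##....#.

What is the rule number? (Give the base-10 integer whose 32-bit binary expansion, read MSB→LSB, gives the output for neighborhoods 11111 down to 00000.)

1692436937

  nb #####: next=.  (t=1,i=0, bit31=0)
  nb ####.: next=#  (t=0,i=1, bit30=1)
  nb ###.#: next=#  (t=0,i=2, bit29=1)
  nb ###..: next=.  (t=2,i=4, bit28=0)
  nb ##.##: next=.  (t=0,i=3, bit27=0)
  nb ##.#.: next=#  (t=0,i=6, bit26=1)
  nb ##..#: next=.  (t=2,i=5, bit25=0)
  nb ##...: next=.  (t=3,i=4, bit24=0)
  nb #.###: next=#  (t=2,i=1, bit23=1)
  nb #.##.: next=#  (t=0,i=4, bit22=1)
  nb #.#.#: next=#  (t=1,i=4, bit21=1)
  nb #.#..: next=.  (t=0,i=7, bit20=0)
  nb #..##: next=.  (t=1,i=13, bit19=0)
  nb #..#.: next=.  (t=0,i=9, bit18=0)
  nb #...#: next=.  (t=4,i=15, bit17=0)
  nb #....: next=.  (t=0,i=12, bit16=0)
  nb .####: next=#  (t=0,i=0, bit15=1)
  nb .###.: next=.  (t=3,i=2, bit14=0)
  nb .##.#: next=.  (t=0,i=5, bit13=0)
  nb .##..: next=.  (t=3,i=14, bit12=0)
  nb .#.##: next=#  (t=3,i=9, bit11=1)
  nb .#.#.: next=.  (t=1,i=5, bit10=0)
  nb .#..#: next=.  (t=0,i=8, bit9=0)
  nb .#...: next=#  (t=0,i=11, bit8=1)
  nb ..###: next=#  (t=0,i=15, bit7=1)
  nb ..##.: next=#  (t=2,i=14, bit6=1)
  nb ..#.#: next=.  (t=3,i=8, bit5=0)
  nb ..#..: next=.  (t=0,i=10, bit4=0)
  nb ...##: next=#  (t=0,i=14, bit3=1)
  nb ...#.: next=.  (t=1,i=10, bit2=0)
  nb ....#: next=.  (t=0,i=13, bit1=0)
  nb .....: next=#  (t=2,i=10, bit0=1)
  bits 01100100111000001000100111001001 = 1692436937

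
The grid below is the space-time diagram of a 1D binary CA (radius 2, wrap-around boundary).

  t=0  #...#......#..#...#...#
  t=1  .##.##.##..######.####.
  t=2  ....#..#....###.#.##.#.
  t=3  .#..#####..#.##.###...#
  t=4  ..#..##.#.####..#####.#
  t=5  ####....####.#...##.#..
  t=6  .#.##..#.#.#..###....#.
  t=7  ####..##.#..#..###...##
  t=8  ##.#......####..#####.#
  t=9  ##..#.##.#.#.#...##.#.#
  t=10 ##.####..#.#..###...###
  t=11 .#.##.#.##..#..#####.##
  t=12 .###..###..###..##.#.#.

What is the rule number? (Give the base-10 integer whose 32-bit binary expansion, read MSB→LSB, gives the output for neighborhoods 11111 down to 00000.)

  #####|#  b31=1 t=1,i=13
  ####.|.  b30=0 t=1,i=15
  ###.#|#  b29=1 t=1,i=16
  ###..|#  b28=1 t=1,i=21
  ##.##|.  b27=0 t=1,i=3
  ##.#.|.  b26=0 t=2,i=15
  ##..#|.  b25=0 t=1,i=9
  ##...|#  b24=1 t=0,i=1
  #.###|#  b23=1 t=1,i=18
  #.##.|#  b22=1 t=1,i=4
  #.#.#|#  b21=1 t=2,i=16
  #.#..|.  b20=0 t=2,i=21
  #..##|.  b19=0 t=1,i=0
  #..#.|#  b18=1 t=0,i=13
  #...#|#  b17=1 t=0,i=2
  #....|.  b16=0 t=0,i=6
  .####|#  b15=1 t=1,i=12
  .###.|#  b14=1 t=2,i=13
  .##.#|.  b13=0 t=1,i=2
  .##..|.  b12=0 t=0,i=0
  .#.##|#  b11=1 t=2,i=17
  .#.#.|.  b10=0 t=3,i=0
  .#..#|#  b9=1 t=0,i=12
  .#...|#  b8=1 t=0,i=5
  ..###|.  b7=0 t=1,i=11
  ..##.|.  b6=0 t=0,i=22
  ..#.#|#  b5=1 t=3,i=11
  ..#..|#  b4=1 t=0,i=4
  ...##|#  b3=1 t=0,i=21
  ...#.|.  b2=0 t=0,i=3
  ....#|.  b1=0 t=0,i=9
  .....|#  b0=1 t=0,i=7
  bits 10110001111001101100101100111001 = 2984692537

2984692537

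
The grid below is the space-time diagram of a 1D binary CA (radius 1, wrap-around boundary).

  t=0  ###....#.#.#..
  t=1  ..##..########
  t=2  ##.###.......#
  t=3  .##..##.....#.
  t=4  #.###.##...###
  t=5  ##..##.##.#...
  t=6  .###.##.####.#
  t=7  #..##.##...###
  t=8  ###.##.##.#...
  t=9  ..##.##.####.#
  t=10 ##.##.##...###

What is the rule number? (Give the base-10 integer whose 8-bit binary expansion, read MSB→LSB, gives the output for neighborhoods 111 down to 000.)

  nb ###: next=.  (t=0,i=1, bit7=0)
  nb ##.: next=#  (t=0,i=2, bit6=1)
  nb #.#: next=#  (t=0,i=8, bit5=1)
  nb #..: next=#  (t=0,i=3, bit4=1)
  nb .##: next=.  (t=0,i=0, bit3=0)
  nb .#.: next=#  (t=0,i=7, bit2=1)
  nb ..#: next=#  (t=0,i=6, bit1=1)
  nb ...: next=.  (t=0,i=4, bit0=0)
  bits 01110110 = 118

118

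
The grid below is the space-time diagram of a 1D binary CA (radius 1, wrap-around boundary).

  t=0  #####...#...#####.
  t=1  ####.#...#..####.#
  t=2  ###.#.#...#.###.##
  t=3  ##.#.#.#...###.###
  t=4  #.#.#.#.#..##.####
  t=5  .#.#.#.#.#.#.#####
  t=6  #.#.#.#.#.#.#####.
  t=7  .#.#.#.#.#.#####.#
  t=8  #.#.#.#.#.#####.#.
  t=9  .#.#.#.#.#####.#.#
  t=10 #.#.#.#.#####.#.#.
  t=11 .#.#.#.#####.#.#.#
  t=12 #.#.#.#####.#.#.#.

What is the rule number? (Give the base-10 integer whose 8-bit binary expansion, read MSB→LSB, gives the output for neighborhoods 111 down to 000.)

  [7] ### => #  t=0,i=1
  [6] ##. => .  t=0,i=4
  [5] #.# => #  t=0,i=17
  [4] #.. => #  t=0,i=5
  [3] .## => #  t=0,i=0
  [2] .#. => .  t=0,i=8
  [1] ..# => .  t=0,i=7
  [0] ... => .  t=0,i=6
  bits 10111000 = 184

184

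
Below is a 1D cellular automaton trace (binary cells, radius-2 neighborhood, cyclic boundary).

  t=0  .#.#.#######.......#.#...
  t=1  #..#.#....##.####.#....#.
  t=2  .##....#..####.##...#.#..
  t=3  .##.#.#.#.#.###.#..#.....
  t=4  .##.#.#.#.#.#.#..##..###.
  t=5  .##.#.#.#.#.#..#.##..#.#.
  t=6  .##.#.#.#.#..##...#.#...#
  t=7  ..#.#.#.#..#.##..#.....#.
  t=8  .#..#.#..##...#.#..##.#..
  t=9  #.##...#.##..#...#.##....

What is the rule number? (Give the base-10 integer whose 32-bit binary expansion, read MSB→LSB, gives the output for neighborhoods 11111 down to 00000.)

  nb #####: next=.  (t=0,i=7, bit31=0)
  nb ####.: next=#  (t=0,i=10, bit30=1)
  nb ###.#: next=#  (t=1,i=16, bit29=1)
  nb ###..: next=#  (t=0,i=11, bit28=1)
  nb ##.##: next=#  (t=1,i=12, bit27=1)
  nb ##.#.: next=.  (t=1,i=17, bit26=0)
  nb ##..#: next=.  (t=4,i=19, bit25=0)
  nb ##...: next=.  (t=0,i=12, bit24=0)
  nb #.###: next=#  (t=0,i=5, bit23=1)
  nb #.##.: next=.  (t=2,i=15, bit22=0)
  nb #.#.#: next=#  (t=0,i=3, bit21=1)
  nb #.#..: next=.  (t=0,i=21, bit20=0)
  nb #..##: next=.  (t=2,i=9, bit19=0)
  nb #..#.: next=#  (t=1,i=2, bit18=1)
  nb #...#: next=.  (t=2,i=18, bit17=0)
  nb #....: next=#  (t=0,i=13, bit16=1)
  nb .####: next=.  (t=0,i=6, bit15=0)
  nb .###.: next=.  (t=3,i=13, bit14=0)
  nb .##.#: next=#  (t=1,i=11, bit13=1)
  nb .##..: next=#  (t=2,i=2, bit12=1)
  nb .#.##: next=.  (t=0,i=4, bit11=0)
  nb .#.#.: next=.  (t=0,i=2, bit10=0)
  nb .#..#: next=#  (t=1,i=1, bit9=1)
  nb .#...: next=.  (t=0,i=22, bit8=0)
  nb ..###: next=#  (t=2,i=10, bit7=1)
  nb ..##.: next=#  (t=1,i=10, bit6=1)
  nb ..#.#: next=.  (t=0,i=1, bit5=0)
  nb ..#..: next=.  (t=2,i=7, bit4=0)
  nb ...##: next=.  (t=1,i=9, bit3=0)
  nb ...#.: next=#  (t=0,i=0, bit2=1)
  nb ....#: next=.  (t=0,i=17, bit1=0)
  nb .....: next=#  (t=0,i=14, bit0=1)
  bits 01111000101001010011001011000101 = 2024092357

2024092357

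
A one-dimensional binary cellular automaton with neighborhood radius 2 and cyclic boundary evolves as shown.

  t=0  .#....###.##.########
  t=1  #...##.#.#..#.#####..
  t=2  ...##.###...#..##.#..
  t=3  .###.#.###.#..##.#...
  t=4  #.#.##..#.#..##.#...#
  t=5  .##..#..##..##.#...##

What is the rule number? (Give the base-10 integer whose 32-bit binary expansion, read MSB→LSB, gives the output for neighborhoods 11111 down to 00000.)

  #####|#  b31=1 t=0,i=15
  ####.|.  b30=0 t=0,i=19
  ###.#|.  b29=0 t=0,i=8
  ###..|#  b28=1 t=1,i=18
  ##.##|#  b27=1 t=0,i=9
  ##.#.|#  b26=1 t=0,i=0
  ##..#|.  b25=0 t=1,i=19
  ##...|#  b24=1 t=2,i=9
  #.###|.  b23=0 t=0,i=13
  #.##.|.  b22=0 t=0,i=10
  #.#.#|#  b21=1 t=1,i=7
  #.#..|.  b20=0 t=0,i=1
  #..##|#  b19=1 t=2,i=14
  #..#.|.  b18=0 t=1,i=11
  #...#|.  b17=0 t=1,i=2
  #....|.  b16=0 t=0,i=3
  .####|#  b15=1 t=0,i=14
  .###.|#  b14=1 t=0,i=7
  .##.#|.  b13=0 t=0,i=11
  .##..|#  b12=1 t=4,i=5
  .#.##|.  b11=0 t=1,i=13
  .#.#.|#  b10=1 t=1,i=8
  .#..#|.  b9=0 t=1,i=10
  .#...|.  b8=0 t=0,i=2
  ..###|.  b7=0 t=0,i=6
  ..##.|#  b6=1 t=1,i=4
  ..#.#|#  b5=1 t=1,i=12
  ..#..|.  b4=0 t=1,i=0
  ...##|#  b3=1 t=0,i=5
  ...#.|#  b2=1 t=2,i=11
  ....#|#  b1=1 t=0,i=4
  .....|.  b0=0 t=2,i=0
  bits 10011101001010001101010001101110 = 2636698734

2636698734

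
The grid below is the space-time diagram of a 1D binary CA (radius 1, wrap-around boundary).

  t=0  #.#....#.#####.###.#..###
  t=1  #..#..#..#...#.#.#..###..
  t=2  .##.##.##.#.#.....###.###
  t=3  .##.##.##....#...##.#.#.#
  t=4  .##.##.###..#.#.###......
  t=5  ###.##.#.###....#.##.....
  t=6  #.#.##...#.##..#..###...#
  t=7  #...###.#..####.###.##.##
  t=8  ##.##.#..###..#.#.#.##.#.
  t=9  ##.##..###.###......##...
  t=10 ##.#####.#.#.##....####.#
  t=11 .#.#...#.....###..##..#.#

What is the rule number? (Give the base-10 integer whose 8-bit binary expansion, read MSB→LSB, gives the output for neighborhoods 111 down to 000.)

  nb ###: next=.  (t=0,i=10, bit7=0)
  nb ##.: next=#  (t=0,i=0, bit6=1)
  nb #.#: next=.  (t=0,i=1, bit5=0)
  nb #..: next=#  (t=0,i=3, bit4=1)
  nb .##: next=#  (t=0,i=9, bit3=1)
  nb .#.: next=.  (t=0,i=2, bit2=0)
  nb ..#: next=#  (t=0,i=6, bit1=1)
  nb ...: next=.  (t=0,i=4, bit0=0)
  bits 01011010 = 90

90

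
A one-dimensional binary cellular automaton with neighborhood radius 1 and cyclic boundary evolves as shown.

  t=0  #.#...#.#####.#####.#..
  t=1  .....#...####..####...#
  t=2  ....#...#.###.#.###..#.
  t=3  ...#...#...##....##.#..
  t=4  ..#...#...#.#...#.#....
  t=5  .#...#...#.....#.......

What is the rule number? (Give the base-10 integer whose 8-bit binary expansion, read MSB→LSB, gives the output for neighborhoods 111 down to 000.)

194

  ###|#  b7=1 t=0,i=9
  ##.|#  b6=1 t=0,i=12
  #.#|.  b5=0 t=0,i=1
  #..|.  b4=0 t=0,i=3
  .##|.  b3=0 t=0,i=8
  .#.|.  b2=0 t=0,i=0
  ..#|#  b1=1 t=0,i=5
  ...|.  b0=0 t=0,i=4
  bits 11000010 = 194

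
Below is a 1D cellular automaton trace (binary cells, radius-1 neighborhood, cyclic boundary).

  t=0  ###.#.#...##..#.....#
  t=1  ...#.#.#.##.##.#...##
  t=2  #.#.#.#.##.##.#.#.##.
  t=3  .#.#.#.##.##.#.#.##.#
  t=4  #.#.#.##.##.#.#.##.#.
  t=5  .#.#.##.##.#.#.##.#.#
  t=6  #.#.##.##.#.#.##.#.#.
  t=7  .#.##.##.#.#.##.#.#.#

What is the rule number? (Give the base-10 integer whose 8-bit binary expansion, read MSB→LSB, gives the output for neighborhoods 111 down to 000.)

  nb ###: next=.  (t=0,i=0, bit7=0)
  nb ##.: next=.  (t=0,i=2, bit6=0)
  nb #.#: next=#  (t=0,i=3, bit5=1)
  nb #..: next=#  (t=0,i=7, bit4=1)
  nb .##: next=#  (t=0,i=10, bit3=1)
  nb .#.: next=.  (t=0,i=4, bit2=0)
  nb ..#: next=#  (t=0,i=9, bit1=1)
  nb ...: next=.  (t=0,i=8, bit0=0)
  bits 00111010 = 58

58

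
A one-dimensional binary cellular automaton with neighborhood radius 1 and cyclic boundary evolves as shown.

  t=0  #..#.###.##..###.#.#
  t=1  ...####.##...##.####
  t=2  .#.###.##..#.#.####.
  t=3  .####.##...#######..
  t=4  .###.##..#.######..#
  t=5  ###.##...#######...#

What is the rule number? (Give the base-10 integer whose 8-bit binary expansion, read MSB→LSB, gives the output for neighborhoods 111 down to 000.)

  ### -> #   bit 7 = 1  t=0,i=6
  ##. -> .   bit 6 = 0  t=0,i=0
  #.# -> #   bit 5 = 1  t=0,i=4
  #.. -> .   bit 4 = 0  t=0,i=1
  .## -> #   bit 3 = 1  t=0,i=5
  .#. -> #   bit 2 = 1  t=0,i=3
  ..# -> .   bit 1 = 0  t=0,i=2
  ... -> #   bit 0 = 1  t=1,i=1
  bits 10101101 = 173

173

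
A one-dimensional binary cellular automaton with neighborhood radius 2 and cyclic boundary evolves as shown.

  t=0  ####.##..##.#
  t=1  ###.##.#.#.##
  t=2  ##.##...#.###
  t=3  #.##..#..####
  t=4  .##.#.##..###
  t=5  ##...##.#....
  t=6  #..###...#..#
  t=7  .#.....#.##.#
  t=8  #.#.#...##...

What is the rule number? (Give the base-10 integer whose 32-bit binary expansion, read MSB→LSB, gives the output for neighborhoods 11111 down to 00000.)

  [31] ##### => #  t=0,i=1
  [30] ####. => #  t=0,i=2
  [29] ###.# => .  t=0,i=3
  [28] ###.. => .  t=6,i=5
  [27] ##.## => #  t=0,i=4
  [26] ##.#. => .  t=1,i=6
  [25] ##..# => #  t=0,i=7
  [24] ##... => .  t=2,i=5
  [23] #.### => #  t=0,i=12
  [22] #.##. => #  t=0,i=5
  [21] #.#.# => .  t=1,i=7
  [20] #.#.. => .  t=5,i=8
  [19] #..## => .  t=0,i=8
  [18] #..#. => .  t=3,i=5
  [17] #...# => #  t=2,i=6
  [16] #.... => .  t=5,i=10
  [15] .#### => #  t=0,i=0
  [14] .###. => .  t=4,i=11
  [13] .##.# => .  t=0,i=10
  [12] .##.. => .  t=0,i=6
  [11] .#.## => #  t=1,i=10
  [10] .#.#. => #  t=1,i=8
  [9] .#..# => #  t=3,i=7
  [8] .#... => #  t=5,i=9
  [7] ..### => .  t=3,i=9
  [6] ..##. => #  t=0,i=9
  [5] ..#.# => .  t=2,i=8
  [4] ..#.. => #  t=3,i=6
  [3] ...## => #  t=5,i=4
  [2] ...#. => .  t=2,i=7
  [1] ....# => .  t=5,i=11
  [0] ..... => #  t=7,i=4
  bits 11001010110000101000111101011001 = 3401748313

3401748313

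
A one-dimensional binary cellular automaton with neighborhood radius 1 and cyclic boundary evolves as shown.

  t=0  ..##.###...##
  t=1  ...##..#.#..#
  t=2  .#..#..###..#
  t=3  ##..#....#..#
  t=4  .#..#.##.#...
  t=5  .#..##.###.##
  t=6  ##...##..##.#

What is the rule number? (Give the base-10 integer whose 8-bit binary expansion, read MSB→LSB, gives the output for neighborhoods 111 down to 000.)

  nb ###: next=.  (t=0,i=6, bit7=0)
  nb ##.: next=#  (t=0,i=3, bit6=1)
  nb #.#: next=#  (t=0,i=4, bit5=1)
  nb #..: next=.  (t=0,i=0, bit4=0)
  nb .##: next=.  (t=0,i=2, bit3=0)
  nb .#.: next=#  (t=1,i=7, bit2=1)
  nb ..#: next=.  (t=0,i=1, bit1=0)
  nb ...: next=#  (t=0,i=9, bit0=1)
  bits 01100101 = 101

101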